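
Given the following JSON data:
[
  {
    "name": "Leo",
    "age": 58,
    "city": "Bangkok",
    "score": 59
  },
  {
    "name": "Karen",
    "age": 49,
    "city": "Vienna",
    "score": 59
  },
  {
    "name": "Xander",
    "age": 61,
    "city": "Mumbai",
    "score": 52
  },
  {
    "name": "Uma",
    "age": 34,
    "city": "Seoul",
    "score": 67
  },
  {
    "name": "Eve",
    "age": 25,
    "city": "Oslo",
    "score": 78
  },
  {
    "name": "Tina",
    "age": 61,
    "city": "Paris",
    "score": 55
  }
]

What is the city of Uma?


Looking up record where name = Uma
Record index: 3
Field 'city' = Seoul

ANSWER: Seoul


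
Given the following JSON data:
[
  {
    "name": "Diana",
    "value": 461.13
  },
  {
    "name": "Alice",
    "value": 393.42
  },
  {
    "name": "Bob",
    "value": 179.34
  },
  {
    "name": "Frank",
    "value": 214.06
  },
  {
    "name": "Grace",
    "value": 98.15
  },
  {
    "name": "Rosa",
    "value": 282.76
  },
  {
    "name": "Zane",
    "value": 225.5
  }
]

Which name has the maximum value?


Comparing values:
  Diana: 461.13
  Alice: 393.42
  Bob: 179.34
  Frank: 214.06
  Grace: 98.15
  Rosa: 282.76
  Zane: 225.5
Maximum: Diana (461.13)

ANSWER: Diana


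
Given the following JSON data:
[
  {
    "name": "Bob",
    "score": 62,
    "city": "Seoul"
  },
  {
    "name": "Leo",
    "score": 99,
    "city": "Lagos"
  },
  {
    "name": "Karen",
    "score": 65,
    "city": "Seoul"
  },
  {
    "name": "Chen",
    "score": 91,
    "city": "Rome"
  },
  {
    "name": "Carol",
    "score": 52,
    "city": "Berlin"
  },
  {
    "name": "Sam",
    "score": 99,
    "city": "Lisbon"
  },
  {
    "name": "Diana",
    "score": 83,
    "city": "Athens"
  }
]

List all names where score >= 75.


Filtering records where score >= 75:
  Bob (score=62) -> no
  Leo (score=99) -> YES
  Karen (score=65) -> no
  Chen (score=91) -> YES
  Carol (score=52) -> no
  Sam (score=99) -> YES
  Diana (score=83) -> YES


ANSWER: Leo, Chen, Sam, Diana


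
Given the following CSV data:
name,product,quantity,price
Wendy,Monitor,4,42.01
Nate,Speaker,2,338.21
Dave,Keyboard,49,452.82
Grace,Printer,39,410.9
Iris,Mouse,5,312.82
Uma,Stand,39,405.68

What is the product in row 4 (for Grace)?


Row 4: Grace
Column 'product' = Printer

ANSWER: Printer


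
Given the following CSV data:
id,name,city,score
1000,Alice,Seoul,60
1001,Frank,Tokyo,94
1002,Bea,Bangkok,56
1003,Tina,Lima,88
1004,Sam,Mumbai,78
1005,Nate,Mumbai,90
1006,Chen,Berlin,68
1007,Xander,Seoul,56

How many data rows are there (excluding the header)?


Counting rows (excluding header):
Header: id,name,city,score
Data rows: 8

ANSWER: 8


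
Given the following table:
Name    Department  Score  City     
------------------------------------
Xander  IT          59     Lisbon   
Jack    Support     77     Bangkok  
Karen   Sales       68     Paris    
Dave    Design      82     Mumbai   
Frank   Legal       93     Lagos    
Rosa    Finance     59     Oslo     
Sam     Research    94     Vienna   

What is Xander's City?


Row 1: Xander
City = Lisbon

ANSWER: Lisbon


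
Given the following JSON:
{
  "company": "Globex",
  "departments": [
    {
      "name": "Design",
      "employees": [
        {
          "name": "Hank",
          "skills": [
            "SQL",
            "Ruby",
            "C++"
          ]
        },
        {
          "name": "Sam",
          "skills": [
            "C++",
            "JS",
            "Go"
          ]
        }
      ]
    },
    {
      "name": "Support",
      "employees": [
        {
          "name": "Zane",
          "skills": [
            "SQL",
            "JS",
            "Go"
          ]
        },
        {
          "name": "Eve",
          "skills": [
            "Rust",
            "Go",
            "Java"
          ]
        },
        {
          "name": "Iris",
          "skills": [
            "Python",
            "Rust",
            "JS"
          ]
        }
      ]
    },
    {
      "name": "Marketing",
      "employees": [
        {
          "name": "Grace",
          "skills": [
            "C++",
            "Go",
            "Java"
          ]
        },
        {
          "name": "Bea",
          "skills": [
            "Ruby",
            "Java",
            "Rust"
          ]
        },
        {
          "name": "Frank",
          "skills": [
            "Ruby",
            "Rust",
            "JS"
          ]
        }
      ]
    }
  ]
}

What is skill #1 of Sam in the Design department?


Path: departments[0].employees[1].skills[0]
Value: C++

ANSWER: C++


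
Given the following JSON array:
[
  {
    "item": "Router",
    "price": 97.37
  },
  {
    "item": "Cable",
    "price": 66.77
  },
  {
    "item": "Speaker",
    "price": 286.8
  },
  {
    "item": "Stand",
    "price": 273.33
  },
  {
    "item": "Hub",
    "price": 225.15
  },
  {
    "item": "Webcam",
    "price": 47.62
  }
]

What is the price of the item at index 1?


Array index 1 -> Cable
price = 66.77

ANSWER: 66.77


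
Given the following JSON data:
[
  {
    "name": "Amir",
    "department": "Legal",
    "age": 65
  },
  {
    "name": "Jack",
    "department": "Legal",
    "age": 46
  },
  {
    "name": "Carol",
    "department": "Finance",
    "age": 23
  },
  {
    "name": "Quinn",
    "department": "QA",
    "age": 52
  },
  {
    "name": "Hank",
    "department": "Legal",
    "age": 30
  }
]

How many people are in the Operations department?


Scanning records for department = Operations
  No matches found
Count: 0

ANSWER: 0


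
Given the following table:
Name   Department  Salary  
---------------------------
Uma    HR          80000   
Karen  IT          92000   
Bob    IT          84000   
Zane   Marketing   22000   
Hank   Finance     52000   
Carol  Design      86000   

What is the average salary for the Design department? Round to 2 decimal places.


Design department members:
  Carol: 86000
Sum = 86000
Count = 1
Average = 86000 / 1 = 86000.00

ANSWER: 86000.00


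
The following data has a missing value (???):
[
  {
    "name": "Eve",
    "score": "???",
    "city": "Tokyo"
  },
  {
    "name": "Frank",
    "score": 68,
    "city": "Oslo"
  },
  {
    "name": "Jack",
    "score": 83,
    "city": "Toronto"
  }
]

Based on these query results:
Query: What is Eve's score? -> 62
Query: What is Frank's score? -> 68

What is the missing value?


The missing value is Eve's score
From query: Eve's score = 62

ANSWER: 62


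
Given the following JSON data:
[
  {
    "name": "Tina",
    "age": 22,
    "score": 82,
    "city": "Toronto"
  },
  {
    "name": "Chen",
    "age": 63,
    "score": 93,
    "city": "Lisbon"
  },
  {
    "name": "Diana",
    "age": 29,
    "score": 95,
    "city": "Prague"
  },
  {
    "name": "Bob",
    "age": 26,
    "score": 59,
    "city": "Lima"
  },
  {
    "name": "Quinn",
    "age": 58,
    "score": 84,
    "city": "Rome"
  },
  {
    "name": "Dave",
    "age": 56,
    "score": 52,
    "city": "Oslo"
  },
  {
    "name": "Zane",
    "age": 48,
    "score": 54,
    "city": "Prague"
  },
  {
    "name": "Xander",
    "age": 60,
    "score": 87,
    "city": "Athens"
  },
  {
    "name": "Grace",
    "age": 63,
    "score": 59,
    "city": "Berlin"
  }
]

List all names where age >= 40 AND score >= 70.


Checking both conditions:
  Tina (age=22, score=82) -> no
  Chen (age=63, score=93) -> YES
  Diana (age=29, score=95) -> no
  Bob (age=26, score=59) -> no
  Quinn (age=58, score=84) -> YES
  Dave (age=56, score=52) -> no
  Zane (age=48, score=54) -> no
  Xander (age=60, score=87) -> YES
  Grace (age=63, score=59) -> no


ANSWER: Chen, Quinn, Xander


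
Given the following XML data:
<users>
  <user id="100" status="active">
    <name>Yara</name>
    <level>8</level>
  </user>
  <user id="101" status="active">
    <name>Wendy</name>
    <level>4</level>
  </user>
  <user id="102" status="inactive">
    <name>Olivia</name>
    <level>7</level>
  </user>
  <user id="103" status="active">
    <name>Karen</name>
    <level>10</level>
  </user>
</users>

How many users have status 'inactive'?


Counting users with status='inactive':
  Olivia (id=102) -> MATCH
Count: 1

ANSWER: 1


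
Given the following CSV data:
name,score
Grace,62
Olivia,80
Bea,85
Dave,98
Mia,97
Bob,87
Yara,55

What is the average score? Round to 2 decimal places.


Scores: 62, 80, 85, 98, 97, 87, 55
Sum = 564
Count = 7
Average = 564 / 7 = 80.57

ANSWER: 80.57


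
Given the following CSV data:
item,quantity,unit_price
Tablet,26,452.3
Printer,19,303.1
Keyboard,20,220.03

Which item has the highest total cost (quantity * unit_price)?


Computing row totals:
  Tablet: 11759.8
  Printer: 5758.9
  Keyboard: 4400.6
Maximum: Tablet (11759.8)

ANSWER: Tablet


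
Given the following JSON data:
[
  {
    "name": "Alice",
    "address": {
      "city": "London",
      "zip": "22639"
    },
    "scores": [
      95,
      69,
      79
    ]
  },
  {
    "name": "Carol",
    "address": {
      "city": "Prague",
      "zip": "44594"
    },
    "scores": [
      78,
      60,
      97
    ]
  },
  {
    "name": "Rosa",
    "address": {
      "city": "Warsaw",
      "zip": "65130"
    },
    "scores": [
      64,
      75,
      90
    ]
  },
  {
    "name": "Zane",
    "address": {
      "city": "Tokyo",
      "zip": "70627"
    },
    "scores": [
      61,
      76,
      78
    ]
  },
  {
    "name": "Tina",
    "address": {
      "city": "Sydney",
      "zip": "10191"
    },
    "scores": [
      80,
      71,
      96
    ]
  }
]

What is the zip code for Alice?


Path: records[0].address.zip
Value: 22639

ANSWER: 22639


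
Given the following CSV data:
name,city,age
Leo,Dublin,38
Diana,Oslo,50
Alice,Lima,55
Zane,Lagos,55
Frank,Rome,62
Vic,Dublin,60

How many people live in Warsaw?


Scanning city column for 'Warsaw':
Total matches: 0

ANSWER: 0


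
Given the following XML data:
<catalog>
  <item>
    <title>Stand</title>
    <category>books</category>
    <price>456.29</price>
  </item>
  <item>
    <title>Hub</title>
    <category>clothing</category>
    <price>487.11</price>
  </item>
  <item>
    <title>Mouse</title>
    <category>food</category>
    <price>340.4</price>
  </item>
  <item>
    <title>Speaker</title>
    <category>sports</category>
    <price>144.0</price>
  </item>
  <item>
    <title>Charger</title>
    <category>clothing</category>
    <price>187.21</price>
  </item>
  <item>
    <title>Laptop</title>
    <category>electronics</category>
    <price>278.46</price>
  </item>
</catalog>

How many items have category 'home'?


Scanning <item> elements for <category>home</category>:
Count: 0

ANSWER: 0


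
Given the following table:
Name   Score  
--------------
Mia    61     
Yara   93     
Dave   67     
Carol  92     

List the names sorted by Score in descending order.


Sorting by Score (descending):
  Yara: 93
  Carol: 92
  Dave: 67
  Mia: 61


ANSWER: Yara, Carol, Dave, Mia


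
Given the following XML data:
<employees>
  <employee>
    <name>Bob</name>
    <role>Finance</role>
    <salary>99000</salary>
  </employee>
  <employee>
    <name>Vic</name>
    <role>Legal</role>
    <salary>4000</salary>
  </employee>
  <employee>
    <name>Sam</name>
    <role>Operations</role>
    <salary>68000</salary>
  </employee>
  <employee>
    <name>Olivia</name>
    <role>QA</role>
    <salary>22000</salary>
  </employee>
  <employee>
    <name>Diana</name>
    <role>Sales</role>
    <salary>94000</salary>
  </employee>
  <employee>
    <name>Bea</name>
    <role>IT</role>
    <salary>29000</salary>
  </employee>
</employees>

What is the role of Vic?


Searching for <employee> with <name>Vic</name>
Found at position 2
<role>Legal</role>

ANSWER: Legal


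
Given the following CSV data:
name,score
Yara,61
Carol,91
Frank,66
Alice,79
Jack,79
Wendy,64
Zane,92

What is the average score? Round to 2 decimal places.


Scores: 61, 91, 66, 79, 79, 64, 92
Sum = 532
Count = 7
Average = 532 / 7 = 76.00

ANSWER: 76.00


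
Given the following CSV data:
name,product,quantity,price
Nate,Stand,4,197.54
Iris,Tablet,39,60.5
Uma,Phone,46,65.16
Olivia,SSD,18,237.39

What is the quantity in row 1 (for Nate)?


Row 1: Nate
Column 'quantity' = 4

ANSWER: 4


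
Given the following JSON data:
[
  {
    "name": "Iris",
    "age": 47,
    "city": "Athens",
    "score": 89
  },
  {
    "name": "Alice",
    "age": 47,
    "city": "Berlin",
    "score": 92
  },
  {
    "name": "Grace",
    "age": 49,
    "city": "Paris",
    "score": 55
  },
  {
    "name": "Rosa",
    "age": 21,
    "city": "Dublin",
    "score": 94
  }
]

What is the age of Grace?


Looking up record where name = Grace
Record index: 2
Field 'age' = 49

ANSWER: 49


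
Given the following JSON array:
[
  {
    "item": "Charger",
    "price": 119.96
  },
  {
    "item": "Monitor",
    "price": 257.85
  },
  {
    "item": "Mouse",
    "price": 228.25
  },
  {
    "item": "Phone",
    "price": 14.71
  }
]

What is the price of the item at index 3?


Array index 3 -> Phone
price = 14.71

ANSWER: 14.71


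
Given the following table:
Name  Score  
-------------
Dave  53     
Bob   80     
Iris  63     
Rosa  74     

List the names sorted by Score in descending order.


Sorting by Score (descending):
  Bob: 80
  Rosa: 74
  Iris: 63
  Dave: 53


ANSWER: Bob, Rosa, Iris, Dave


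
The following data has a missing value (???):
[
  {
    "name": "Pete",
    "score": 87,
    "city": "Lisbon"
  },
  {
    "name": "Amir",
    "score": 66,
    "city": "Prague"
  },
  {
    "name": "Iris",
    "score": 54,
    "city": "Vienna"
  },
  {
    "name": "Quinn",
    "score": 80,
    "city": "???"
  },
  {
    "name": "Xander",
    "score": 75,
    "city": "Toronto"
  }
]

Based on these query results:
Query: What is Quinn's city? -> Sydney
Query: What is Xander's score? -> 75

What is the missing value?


The missing value is Quinn's city
From query: Quinn's city = Sydney

ANSWER: Sydney


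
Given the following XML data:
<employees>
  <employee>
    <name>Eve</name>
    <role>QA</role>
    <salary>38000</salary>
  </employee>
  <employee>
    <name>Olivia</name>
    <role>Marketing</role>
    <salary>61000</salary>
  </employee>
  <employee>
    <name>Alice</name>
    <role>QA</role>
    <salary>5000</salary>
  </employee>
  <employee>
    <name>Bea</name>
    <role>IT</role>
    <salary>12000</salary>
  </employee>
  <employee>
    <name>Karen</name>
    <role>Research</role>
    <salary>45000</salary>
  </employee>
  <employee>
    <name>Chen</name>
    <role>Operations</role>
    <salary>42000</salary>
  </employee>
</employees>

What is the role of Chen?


Searching for <employee> with <name>Chen</name>
Found at position 6
<role>Operations</role>

ANSWER: Operations


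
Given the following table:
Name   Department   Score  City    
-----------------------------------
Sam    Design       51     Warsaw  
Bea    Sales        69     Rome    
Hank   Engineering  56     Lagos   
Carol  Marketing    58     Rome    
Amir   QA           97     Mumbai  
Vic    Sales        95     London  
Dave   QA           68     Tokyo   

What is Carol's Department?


Row 4: Carol
Department = Marketing

ANSWER: Marketing


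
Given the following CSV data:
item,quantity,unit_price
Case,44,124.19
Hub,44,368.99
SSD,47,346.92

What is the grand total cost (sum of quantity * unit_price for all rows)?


Computing row totals:
  Case: 44 * 124.19 = 5464.36
  Hub: 44 * 368.99 = 16235.56
  SSD: 47 * 346.92 = 16305.24
Grand total = 5464.36 + 16235.56 + 16305.24 = 38005.16

ANSWER: 38005.16


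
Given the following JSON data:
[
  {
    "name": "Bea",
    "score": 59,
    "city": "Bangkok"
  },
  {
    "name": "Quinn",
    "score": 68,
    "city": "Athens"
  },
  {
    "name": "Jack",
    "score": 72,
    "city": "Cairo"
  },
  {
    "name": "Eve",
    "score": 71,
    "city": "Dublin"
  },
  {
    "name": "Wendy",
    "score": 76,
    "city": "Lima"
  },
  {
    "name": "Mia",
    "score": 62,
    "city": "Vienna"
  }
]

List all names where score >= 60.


Filtering records where score >= 60:
  Bea (score=59) -> no
  Quinn (score=68) -> YES
  Jack (score=72) -> YES
  Eve (score=71) -> YES
  Wendy (score=76) -> YES
  Mia (score=62) -> YES


ANSWER: Quinn, Jack, Eve, Wendy, Mia


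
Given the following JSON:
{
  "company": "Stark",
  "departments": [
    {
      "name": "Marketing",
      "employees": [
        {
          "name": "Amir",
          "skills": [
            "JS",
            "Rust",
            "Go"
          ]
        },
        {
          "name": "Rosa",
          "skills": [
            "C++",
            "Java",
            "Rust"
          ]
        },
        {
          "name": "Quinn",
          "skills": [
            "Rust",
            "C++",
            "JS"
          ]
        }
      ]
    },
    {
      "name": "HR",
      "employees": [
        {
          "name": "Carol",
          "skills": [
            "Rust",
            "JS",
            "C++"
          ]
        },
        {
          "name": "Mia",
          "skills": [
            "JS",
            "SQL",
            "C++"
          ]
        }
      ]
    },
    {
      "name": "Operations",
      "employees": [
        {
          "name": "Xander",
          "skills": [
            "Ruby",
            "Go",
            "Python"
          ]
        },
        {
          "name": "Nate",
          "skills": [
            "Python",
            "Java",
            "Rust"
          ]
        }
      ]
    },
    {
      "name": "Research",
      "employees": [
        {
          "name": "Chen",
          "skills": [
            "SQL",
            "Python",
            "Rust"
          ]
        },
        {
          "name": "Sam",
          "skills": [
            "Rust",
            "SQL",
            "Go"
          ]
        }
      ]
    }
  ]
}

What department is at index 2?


Path: departments[2].name
Value: Operations

ANSWER: Operations


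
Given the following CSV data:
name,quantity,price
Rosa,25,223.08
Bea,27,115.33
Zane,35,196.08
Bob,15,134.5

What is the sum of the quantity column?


Values in 'quantity' column:
  Row 1: 25
  Row 2: 27
  Row 3: 35
  Row 4: 15
Sum = 25 + 27 + 35 + 15 = 102

ANSWER: 102


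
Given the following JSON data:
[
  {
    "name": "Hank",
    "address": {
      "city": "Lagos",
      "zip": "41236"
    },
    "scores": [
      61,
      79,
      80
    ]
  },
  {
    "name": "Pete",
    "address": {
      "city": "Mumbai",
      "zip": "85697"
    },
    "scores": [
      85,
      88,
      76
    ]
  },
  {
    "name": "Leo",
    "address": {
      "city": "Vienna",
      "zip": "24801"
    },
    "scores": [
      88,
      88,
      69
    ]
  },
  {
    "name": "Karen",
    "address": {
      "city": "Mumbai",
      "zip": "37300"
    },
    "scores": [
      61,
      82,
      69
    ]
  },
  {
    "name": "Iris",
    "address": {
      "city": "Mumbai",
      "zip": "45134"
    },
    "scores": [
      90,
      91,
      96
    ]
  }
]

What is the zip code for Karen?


Path: records[3].address.zip
Value: 37300

ANSWER: 37300


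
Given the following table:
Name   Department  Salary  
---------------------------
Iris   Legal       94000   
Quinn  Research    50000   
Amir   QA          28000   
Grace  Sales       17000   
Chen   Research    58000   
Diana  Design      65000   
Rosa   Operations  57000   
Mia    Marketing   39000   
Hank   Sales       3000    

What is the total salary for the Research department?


Research department members:
  Quinn: 50000
  Chen: 58000
Total = 50000 + 58000 = 108000

ANSWER: 108000


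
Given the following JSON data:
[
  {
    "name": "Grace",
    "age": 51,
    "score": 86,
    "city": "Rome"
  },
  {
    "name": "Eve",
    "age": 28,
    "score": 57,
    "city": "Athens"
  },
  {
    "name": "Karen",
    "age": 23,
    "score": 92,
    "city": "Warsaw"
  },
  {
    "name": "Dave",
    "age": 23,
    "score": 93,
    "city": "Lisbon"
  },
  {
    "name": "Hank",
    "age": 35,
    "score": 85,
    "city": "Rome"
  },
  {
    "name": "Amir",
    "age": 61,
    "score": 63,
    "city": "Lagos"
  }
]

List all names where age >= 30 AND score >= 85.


Checking both conditions:
  Grace (age=51, score=86) -> YES
  Eve (age=28, score=57) -> no
  Karen (age=23, score=92) -> no
  Dave (age=23, score=93) -> no
  Hank (age=35, score=85) -> YES
  Amir (age=61, score=63) -> no


ANSWER: Grace, Hank


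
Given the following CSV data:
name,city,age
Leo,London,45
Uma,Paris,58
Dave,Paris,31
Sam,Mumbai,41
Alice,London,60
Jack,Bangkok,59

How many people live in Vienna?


Scanning city column for 'Vienna':
Total matches: 0

ANSWER: 0


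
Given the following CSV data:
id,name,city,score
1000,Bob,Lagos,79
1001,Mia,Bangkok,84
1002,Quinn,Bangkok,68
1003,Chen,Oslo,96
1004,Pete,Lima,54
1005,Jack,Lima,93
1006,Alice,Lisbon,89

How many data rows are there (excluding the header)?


Counting rows (excluding header):
Header: id,name,city,score
Data rows: 7

ANSWER: 7


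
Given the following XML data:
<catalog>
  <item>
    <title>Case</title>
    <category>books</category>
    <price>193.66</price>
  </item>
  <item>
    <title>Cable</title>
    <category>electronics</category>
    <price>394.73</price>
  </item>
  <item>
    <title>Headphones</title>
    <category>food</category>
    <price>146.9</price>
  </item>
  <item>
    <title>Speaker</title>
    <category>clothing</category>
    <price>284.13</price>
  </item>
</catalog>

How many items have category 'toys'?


Scanning <item> elements for <category>toys</category>:
Count: 0

ANSWER: 0


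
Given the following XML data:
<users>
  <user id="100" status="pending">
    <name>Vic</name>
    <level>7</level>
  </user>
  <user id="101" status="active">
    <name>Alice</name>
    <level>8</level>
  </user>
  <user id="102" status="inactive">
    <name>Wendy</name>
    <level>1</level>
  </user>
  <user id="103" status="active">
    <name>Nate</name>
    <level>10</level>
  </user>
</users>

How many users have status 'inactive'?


Counting users with status='inactive':
  Wendy (id=102) -> MATCH
Count: 1

ANSWER: 1


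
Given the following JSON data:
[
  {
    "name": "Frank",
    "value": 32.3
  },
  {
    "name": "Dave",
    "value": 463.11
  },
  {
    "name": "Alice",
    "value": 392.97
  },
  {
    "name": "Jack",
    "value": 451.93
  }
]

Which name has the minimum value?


Comparing values:
  Frank: 32.3
  Dave: 463.11
  Alice: 392.97
  Jack: 451.93
Minimum: Frank (32.3)

ANSWER: Frank


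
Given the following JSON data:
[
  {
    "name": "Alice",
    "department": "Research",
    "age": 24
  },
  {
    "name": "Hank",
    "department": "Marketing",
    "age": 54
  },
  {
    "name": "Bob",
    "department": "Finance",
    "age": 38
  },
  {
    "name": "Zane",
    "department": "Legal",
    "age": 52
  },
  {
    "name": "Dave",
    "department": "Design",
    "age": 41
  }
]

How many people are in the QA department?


Scanning records for department = QA
  No matches found
Count: 0

ANSWER: 0


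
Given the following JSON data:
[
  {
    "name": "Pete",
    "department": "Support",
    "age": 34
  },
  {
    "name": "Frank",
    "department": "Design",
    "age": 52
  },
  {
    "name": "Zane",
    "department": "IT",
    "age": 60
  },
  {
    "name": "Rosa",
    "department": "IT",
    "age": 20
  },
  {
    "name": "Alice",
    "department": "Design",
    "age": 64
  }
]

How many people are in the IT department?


Scanning records for department = IT
  Record 2: Zane
  Record 3: Rosa
Count: 2

ANSWER: 2


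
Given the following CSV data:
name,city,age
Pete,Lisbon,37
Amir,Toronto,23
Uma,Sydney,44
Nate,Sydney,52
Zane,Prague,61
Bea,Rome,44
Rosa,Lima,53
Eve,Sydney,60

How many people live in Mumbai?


Scanning city column for 'Mumbai':
Total matches: 0

ANSWER: 0


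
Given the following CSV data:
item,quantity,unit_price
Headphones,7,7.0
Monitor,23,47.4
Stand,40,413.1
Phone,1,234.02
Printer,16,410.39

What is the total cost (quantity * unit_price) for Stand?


Row: Stand
quantity = 40
unit_price = 413.1
total = 40 * 413.1 = 16524.0

ANSWER: 16524.0


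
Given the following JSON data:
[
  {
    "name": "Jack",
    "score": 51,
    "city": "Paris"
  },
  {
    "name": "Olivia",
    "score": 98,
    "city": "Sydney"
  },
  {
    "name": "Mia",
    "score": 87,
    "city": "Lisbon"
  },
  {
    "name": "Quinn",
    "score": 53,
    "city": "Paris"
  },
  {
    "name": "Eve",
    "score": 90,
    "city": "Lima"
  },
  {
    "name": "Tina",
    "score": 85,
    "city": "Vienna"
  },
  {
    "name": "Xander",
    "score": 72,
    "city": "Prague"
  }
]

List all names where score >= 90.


Filtering records where score >= 90:
  Jack (score=51) -> no
  Olivia (score=98) -> YES
  Mia (score=87) -> no
  Quinn (score=53) -> no
  Eve (score=90) -> YES
  Tina (score=85) -> no
  Xander (score=72) -> no


ANSWER: Olivia, Eve


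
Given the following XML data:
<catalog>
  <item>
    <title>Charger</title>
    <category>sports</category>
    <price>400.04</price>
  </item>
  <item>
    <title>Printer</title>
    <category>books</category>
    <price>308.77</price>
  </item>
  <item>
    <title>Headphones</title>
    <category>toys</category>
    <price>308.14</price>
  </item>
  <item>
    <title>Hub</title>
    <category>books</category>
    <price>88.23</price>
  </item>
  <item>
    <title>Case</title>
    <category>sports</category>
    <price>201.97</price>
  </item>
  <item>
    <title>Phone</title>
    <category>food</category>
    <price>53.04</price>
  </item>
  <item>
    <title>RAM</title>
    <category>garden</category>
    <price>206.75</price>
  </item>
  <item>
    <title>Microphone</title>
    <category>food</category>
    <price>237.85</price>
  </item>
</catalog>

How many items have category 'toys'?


Scanning <item> elements for <category>toys</category>:
  Item 3: Headphones -> MATCH
Count: 1

ANSWER: 1


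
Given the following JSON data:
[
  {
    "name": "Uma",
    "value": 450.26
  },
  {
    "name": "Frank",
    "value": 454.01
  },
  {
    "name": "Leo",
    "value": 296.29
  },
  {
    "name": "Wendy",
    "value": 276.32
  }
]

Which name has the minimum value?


Comparing values:
  Uma: 450.26
  Frank: 454.01
  Leo: 296.29
  Wendy: 276.32
Minimum: Wendy (276.32)

ANSWER: Wendy


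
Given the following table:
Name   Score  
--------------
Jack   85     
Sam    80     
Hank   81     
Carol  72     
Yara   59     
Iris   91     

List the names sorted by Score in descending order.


Sorting by Score (descending):
  Iris: 91
  Jack: 85
  Hank: 81
  Sam: 80
  Carol: 72
  Yara: 59


ANSWER: Iris, Jack, Hank, Sam, Carol, Yara


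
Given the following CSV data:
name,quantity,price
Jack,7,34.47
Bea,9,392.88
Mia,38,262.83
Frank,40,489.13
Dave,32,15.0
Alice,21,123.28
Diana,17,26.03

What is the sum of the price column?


Values in 'price' column:
  Row 1: 34.47
  Row 2: 392.88
  Row 3: 262.83
  Row 4: 489.13
  Row 5: 15.0
  Row 6: 123.28
  Row 7: 26.03
Sum = 34.47 + 392.88 + 262.83 + 489.13 + 15.0 + 123.28 + 26.03 = 1343.62

ANSWER: 1343.62


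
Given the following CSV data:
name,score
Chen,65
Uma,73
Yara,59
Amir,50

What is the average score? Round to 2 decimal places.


Scores: 65, 73, 59, 50
Sum = 247
Count = 4
Average = 247 / 4 = 61.75

ANSWER: 61.75


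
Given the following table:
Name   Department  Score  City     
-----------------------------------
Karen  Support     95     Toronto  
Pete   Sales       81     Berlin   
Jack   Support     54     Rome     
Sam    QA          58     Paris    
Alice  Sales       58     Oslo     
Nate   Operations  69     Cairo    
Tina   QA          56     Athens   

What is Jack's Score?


Row 3: Jack
Score = 54

ANSWER: 54


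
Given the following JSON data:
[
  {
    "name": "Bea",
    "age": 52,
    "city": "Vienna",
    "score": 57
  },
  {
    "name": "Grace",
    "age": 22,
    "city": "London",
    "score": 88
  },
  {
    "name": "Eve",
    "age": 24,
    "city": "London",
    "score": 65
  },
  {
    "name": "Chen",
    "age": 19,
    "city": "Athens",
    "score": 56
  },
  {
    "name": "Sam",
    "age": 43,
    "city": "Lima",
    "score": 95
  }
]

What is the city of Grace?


Looking up record where name = Grace
Record index: 1
Field 'city' = London

ANSWER: London


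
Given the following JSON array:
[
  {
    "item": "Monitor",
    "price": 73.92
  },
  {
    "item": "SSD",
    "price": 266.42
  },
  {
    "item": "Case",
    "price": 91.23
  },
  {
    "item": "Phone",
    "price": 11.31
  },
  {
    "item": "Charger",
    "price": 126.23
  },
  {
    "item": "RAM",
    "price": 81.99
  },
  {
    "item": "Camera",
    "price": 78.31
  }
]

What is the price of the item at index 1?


Array index 1 -> SSD
price = 266.42

ANSWER: 266.42


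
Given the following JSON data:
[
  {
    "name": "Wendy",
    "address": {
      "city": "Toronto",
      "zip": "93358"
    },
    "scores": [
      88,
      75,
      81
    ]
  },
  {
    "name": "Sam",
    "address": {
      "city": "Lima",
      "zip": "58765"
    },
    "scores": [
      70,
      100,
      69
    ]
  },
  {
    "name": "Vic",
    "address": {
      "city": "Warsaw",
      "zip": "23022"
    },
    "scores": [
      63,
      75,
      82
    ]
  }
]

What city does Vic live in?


Path: records[2].address.city
Value: Warsaw

ANSWER: Warsaw


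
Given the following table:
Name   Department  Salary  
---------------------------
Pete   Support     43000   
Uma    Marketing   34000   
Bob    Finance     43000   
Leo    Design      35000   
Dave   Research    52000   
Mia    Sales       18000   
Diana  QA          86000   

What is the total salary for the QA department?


QA department members:
  Diana: 86000
Total = 86000 = 86000

ANSWER: 86000


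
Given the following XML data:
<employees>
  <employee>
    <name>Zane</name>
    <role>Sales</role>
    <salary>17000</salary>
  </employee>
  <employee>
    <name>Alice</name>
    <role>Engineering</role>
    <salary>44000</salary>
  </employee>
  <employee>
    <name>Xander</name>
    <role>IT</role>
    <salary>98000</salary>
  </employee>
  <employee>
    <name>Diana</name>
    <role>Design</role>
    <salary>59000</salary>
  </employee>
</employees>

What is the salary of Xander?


Searching for <employee> with <name>Xander</name>
Found at position 3
<salary>98000</salary>

ANSWER: 98000


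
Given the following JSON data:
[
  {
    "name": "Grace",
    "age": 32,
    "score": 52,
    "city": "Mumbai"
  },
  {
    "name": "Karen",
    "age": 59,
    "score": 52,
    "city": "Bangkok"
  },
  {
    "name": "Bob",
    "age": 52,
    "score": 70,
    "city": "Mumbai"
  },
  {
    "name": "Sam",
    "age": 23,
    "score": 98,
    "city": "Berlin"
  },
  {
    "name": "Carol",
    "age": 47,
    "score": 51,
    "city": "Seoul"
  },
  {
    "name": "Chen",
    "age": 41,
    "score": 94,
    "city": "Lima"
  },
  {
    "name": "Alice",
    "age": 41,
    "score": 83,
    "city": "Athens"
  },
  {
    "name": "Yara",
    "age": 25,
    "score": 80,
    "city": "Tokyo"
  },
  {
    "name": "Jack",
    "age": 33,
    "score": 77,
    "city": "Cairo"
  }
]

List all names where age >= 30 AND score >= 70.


Checking both conditions:
  Grace (age=32, score=52) -> no
  Karen (age=59, score=52) -> no
  Bob (age=52, score=70) -> YES
  Sam (age=23, score=98) -> no
  Carol (age=47, score=51) -> no
  Chen (age=41, score=94) -> YES
  Alice (age=41, score=83) -> YES
  Yara (age=25, score=80) -> no
  Jack (age=33, score=77) -> YES


ANSWER: Bob, Chen, Alice, Jack


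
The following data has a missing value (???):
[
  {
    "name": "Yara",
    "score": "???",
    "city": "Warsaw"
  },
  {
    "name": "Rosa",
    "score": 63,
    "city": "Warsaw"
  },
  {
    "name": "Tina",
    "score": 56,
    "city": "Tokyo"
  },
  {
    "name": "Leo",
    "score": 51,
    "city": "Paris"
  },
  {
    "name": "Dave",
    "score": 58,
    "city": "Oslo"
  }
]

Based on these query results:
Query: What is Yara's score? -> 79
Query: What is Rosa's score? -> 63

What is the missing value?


The missing value is Yara's score
From query: Yara's score = 79

ANSWER: 79


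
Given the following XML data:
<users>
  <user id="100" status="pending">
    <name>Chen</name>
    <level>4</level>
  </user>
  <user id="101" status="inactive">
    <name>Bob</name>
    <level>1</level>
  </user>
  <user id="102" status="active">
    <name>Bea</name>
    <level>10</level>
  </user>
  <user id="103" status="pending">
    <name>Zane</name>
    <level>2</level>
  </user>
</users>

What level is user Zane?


Finding user: Zane
<level>2</level>

ANSWER: 2


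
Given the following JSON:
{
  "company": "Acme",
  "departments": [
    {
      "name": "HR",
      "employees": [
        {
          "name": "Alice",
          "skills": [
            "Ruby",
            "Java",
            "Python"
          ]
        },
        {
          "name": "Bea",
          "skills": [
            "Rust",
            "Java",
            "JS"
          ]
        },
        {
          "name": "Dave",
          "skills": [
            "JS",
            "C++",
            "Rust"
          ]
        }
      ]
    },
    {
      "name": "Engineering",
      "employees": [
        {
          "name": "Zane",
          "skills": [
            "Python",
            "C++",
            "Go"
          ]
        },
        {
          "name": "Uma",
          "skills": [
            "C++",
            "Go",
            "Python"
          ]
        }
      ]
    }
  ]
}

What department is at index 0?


Path: departments[0].name
Value: HR

ANSWER: HR


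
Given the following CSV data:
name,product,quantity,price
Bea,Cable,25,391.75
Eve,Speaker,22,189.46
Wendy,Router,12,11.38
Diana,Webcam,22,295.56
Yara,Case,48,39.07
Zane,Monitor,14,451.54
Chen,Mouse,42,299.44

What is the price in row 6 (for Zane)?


Row 6: Zane
Column 'price' = 451.54

ANSWER: 451.54


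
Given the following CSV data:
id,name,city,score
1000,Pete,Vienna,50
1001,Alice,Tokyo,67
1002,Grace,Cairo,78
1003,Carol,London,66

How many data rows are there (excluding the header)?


Counting rows (excluding header):
Header: id,name,city,score
Data rows: 4

ANSWER: 4


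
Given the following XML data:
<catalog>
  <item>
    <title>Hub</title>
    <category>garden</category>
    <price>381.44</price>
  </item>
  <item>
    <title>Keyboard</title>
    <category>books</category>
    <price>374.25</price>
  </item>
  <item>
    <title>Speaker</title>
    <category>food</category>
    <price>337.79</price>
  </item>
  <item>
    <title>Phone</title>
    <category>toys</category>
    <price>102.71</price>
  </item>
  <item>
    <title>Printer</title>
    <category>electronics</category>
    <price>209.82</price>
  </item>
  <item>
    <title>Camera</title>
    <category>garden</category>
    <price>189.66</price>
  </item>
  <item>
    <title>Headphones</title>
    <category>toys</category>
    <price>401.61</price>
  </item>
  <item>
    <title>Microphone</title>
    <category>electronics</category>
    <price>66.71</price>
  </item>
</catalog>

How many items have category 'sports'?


Scanning <item> elements for <category>sports</category>:
Count: 0

ANSWER: 0


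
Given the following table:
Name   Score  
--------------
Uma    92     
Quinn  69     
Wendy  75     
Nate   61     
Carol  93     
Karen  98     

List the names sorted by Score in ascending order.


Sorting by Score (ascending):
  Nate: 61
  Quinn: 69
  Wendy: 75
  Uma: 92
  Carol: 93
  Karen: 98


ANSWER: Nate, Quinn, Wendy, Uma, Carol, Karen


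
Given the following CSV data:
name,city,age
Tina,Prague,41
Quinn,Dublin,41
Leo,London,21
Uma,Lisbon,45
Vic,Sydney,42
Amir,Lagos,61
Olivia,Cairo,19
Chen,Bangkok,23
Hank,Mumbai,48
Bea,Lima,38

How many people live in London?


Scanning city column for 'London':
  Row 3: Leo -> MATCH
Total matches: 1

ANSWER: 1


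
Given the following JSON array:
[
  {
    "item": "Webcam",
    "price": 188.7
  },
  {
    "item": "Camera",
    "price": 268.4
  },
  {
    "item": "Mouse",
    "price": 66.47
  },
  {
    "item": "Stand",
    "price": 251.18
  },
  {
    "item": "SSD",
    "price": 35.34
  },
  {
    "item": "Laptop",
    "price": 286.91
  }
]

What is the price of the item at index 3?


Array index 3 -> Stand
price = 251.18

ANSWER: 251.18


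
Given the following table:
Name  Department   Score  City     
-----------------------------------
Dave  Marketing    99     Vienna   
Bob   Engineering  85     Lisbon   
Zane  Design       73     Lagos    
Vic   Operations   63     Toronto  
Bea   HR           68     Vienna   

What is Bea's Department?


Row 5: Bea
Department = HR

ANSWER: HR


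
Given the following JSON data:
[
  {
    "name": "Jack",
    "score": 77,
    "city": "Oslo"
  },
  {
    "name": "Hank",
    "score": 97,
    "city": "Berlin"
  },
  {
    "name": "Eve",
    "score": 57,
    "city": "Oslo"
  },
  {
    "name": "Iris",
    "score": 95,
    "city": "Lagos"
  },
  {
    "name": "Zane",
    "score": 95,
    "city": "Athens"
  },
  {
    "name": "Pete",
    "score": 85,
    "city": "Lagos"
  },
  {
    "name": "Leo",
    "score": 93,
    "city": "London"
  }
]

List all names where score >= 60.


Filtering records where score >= 60:
  Jack (score=77) -> YES
  Hank (score=97) -> YES
  Eve (score=57) -> no
  Iris (score=95) -> YES
  Zane (score=95) -> YES
  Pete (score=85) -> YES
  Leo (score=93) -> YES


ANSWER: Jack, Hank, Iris, Zane, Pete, Leo


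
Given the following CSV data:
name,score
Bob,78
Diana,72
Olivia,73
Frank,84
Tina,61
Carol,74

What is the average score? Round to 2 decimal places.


Scores: 78, 72, 73, 84, 61, 74
Sum = 442
Count = 6
Average = 442 / 6 = 73.67

ANSWER: 73.67


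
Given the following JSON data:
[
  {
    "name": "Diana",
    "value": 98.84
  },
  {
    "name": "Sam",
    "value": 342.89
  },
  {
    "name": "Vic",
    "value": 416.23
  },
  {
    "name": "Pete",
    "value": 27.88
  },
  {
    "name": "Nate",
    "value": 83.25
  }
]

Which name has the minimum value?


Comparing values:
  Diana: 98.84
  Sam: 342.89
  Vic: 416.23
  Pete: 27.88
  Nate: 83.25
Minimum: Pete (27.88)

ANSWER: Pete


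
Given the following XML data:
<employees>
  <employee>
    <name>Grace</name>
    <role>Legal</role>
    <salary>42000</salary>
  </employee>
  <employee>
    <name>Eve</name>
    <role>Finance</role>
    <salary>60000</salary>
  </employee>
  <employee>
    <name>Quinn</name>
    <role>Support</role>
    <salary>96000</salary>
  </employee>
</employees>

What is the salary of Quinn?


Searching for <employee> with <name>Quinn</name>
Found at position 3
<salary>96000</salary>

ANSWER: 96000


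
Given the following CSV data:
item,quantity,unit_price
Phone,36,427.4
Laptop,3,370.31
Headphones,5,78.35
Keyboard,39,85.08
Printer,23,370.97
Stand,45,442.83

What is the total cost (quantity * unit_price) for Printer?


Row: Printer
quantity = 23
unit_price = 370.97
total = 23 * 370.97 = 8532.31

ANSWER: 8532.31


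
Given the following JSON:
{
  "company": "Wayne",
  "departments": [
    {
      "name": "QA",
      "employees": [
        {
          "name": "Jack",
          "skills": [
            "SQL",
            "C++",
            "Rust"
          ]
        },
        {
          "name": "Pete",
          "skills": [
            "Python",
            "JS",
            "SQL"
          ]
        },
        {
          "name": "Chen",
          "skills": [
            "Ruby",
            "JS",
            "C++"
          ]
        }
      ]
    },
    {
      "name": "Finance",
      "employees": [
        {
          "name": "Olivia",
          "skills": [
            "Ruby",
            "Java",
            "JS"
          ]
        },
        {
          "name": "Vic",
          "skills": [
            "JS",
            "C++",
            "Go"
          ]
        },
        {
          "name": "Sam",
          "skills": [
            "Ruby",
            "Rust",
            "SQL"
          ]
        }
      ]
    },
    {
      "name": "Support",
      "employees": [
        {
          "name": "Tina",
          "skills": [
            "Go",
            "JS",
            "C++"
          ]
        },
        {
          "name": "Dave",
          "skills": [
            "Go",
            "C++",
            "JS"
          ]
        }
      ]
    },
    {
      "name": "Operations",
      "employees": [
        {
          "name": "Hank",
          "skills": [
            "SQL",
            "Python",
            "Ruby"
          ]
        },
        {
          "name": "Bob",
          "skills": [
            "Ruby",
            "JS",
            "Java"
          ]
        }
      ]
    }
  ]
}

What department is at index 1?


Path: departments[1].name
Value: Finance

ANSWER: Finance
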